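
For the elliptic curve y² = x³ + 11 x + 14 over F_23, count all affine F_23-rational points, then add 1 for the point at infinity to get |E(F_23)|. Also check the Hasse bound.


Affine points = {(1, 7), (1, 16), (8, 4), (8, 19), (13, 10), (13, 13), (15, 9), (15, 14), (16, 10), (16, 13), (17, 10), (17, 13), (18, 8), (18, 15), (20, 0), (22, 5), (22, 18)}; affine count = 17; |E(F_23)| = 18.

Discriminant check: Δ ∝ 4a³ + 27b² = 4·11³ + 27·14² = 4·1331 + 27·196 ≡ 13 (mod 23). Nonzero ⇒ E is nonsingular.
For each x ∈ F_23, compute rhs = x³ + 11·x + 14 mod 23, then count y ∈ F_23 with y² ≡ rhs.
  x = 0: rhs = 14, matching y values: none (0 points).
  x = 1: rhs = 3, matching y values: 7, 16 (2 points).
  x = 2: rhs = 21, matching y values: none (0 points).
  x = 3: rhs = 5, matching y values: none (0 points).
  x = 4: rhs = 7, matching y values: none (0 points).
  x = 5: rhs = 10, matching y values: none (0 points).
  x = 6: rhs = 20, matching y values: none (0 points).
  x = 7: rhs = 20, matching y values: none (0 points).
  x = 8: rhs = 16, matching y values: 4, 19 (2 points).
  x = 9: rhs = 14, matching y values: none (0 points).
  x = 10: rhs = 20, matching y values: none (0 points).
  x = 11: rhs = 17, matching y values: none (0 points).
  x = 12: rhs = 11, matching y values: none (0 points).
  x = 13: rhs = 8, matching y values: 10, 13 (2 points).
  x = 14: rhs = 14, matching y values: none (0 points).
  x = 15: rhs = 12, matching y values: 9, 14 (2 points).
  x = 16: rhs = 8, matching y values: 10, 13 (2 points).
  x = 17: rhs = 8, matching y values: 10, 13 (2 points).
  x = 18: rhs = 18, matching y values: 8, 15 (2 points).
  x = 19: rhs = 21, matching y values: none (0 points).
  x = 20: rhs = 0, matching y values: 0 (1 points).
  x = 21: rhs = 7, matching y values: none (0 points).
  x = 22: rhs = 2, matching y values: 5, 18 (2 points).
Total affine count: 17.
Full point count |E(F_23)| = 17 + 1 = 18.
Hasse bound: |18 − (23+1)| = |-6| = 6 ≤ 2√23 ≈ 9.5917 ✓.


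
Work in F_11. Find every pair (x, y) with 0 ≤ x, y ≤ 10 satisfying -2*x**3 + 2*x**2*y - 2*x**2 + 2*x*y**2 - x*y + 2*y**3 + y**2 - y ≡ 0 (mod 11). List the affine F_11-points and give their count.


Affine F_11-points: {(0, 0), (0, 6), (0, 10), (1, 3), (2, 2), (3, 2), (3, 9), (4, 4), (5, 6), (6, 5), (7, 2), (10, 0)}; count = 12.

For each of the 121 pairs (x, y) ∈ F_11², evaluate f(x, y) mod 11. Record the zeros.
  x = 0: [0↦0, 1↦2, 2↦7, 3↦5, 4↦8, 5↦6, 6↦0, 7↦2, 8↦2, 9↦1, 10↦0]  zeros at y ∈ {0, 6, 10}
  x = 1: [0↦7, 1↦1, 2↦2, 3↦0, 4↦7, 5↦2, 6↦8, 7↦4, 8↦2, 9↦3, 10↦8]  zeros at y ∈ {3}
  x = 2: [0↦9, 1↦10, 2↦0, 3↦2, 4↦6, 5↦2, 6↦2, 7↦7, 8↦7, 9↦3, 10↦7]  zeros at y ∈ {2}
  x = 3: [0↦5, 1↦6, 2↦0, 3↦10, 4↦4, 5↦5, 6↦3, 7↦10, 8↦5, 9↦0, 10↦7]  zeros at y ∈ {2, 9}
  x = 4: [0↦5, 1↦10, 2↦1, 3↦1, 4↦0, 5↦10, 6↦10, 7↦1, 8↦6, 9↦4, 10↦7]  zeros at y ∈ {4}
  x = 5: [0↦8, 1↦10, 2↦2, 3↦7, 4↦4, 5↦5, 6↦0, 7↦1, 8↦9, 9↦3, 10↦6]  zeros at y ∈ {6}
  x = 6: [0↦2, 1↦5, 2↦2, 3↦5, 4↦4, 5↦0, 6↦5, 7↦9, 8↦2, 9↦7, 10↦3]  zeros at y ∈ {5}
  x = 7: [0↦8, 1↦5, 2↦0, 3↦5, 4↦10, 5↦5, 6↦2, 7↦2, 8↦6, 9↦4, 10↦8]  zeros at y ∈ {2}
  x = 8: [0↦3, 1↦9, 2↦6, 3↦6, 4↦10, 5↦8, 6↦1, 7↦1, 8↦9, 9↦4, 10↦9]  zeros at y ∈ ∅
  x = 9: [0↦8, 1↦5, 2↦8, 3↦7, 4↦3, 5↦8, 6↦1, 7↦5, 8↦10, 9↦6, 10↦5]  zeros at y ∈ ∅
  x = 10: [0↦0, 1↦3, 2↦5, 3↦7, 4↦10, 5↦4, 6↦1, 7↦2, 8↦8, 9↦9, 10↦6]  zeros at y ∈ {0}
Collecting zeros: affine points = {(0, 0), (0, 6), (0, 10), (1, 3), (2, 2), (3, 2), (3, 9), (4, 4), (5, 6), (6, 5), (7, 2), (10, 0)}.
Total count |C(F_11)_aff| = 12.


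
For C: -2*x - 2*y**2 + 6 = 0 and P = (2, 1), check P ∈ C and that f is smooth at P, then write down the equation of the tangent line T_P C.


Tangent line at P: -2*x - 4*y + 8 = 0.

Step 1: f(2, 1) = 0, so P lies on C.
Step 2: partial derivatives
  f_x(x, y) = -2, f_y(x, y) = -4*y.
  f_x(P) = -2, f_y(P) = -4 (gradient nonzero, so P is smooth).
Step 3: tangent line at P: -2·(x − 2) + -4·(y − 1) = 0.
Expanding: -2*x - 4*y + 8 = 0.


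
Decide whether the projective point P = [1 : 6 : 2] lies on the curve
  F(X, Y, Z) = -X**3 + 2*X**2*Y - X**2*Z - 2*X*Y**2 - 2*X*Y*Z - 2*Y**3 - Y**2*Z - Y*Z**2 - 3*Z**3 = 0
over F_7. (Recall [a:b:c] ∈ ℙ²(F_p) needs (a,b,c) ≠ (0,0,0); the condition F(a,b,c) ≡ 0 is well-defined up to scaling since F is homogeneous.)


F(1,6,2) ≡ 5 (mod 7); P is NOT on the curve.

Evaluate F(1, 6, 2) term-by-term (mod 7).
  -X**3 ↦ -1·1·1·1 = -1
  2*X**2*Y ↦ 2·1·6·1 = 12
  -X**2*Z ↦ -1·1·1·2 = -2
  -2*X*Y**2 ↦ -2·1·36·1 = -72
  -2*X*Y*Z ↦ -2·1·6·2 = -24
  -2*Y**3 ↦ -2·1·216·1 = -432
  -Y**2*Z ↦ -1·1·36·2 = -72
  -Y*Z**2 ↦ -1·1·6·4 = -24
  -3*Z**3 ↦ -3·1·1·8 = -24
Sum: F(1, 6, 2) = (-1) + (12) + (-2) + (-72) + (-24) + (-432) + (-72) + (-24) + (-24) = -639.
Reducing mod 7: -639 ≡ 5 (mod 7).
Since F(a, b, c) ≡ 5 ≠ 0 (mod 7), P does NOT lie on the curve.


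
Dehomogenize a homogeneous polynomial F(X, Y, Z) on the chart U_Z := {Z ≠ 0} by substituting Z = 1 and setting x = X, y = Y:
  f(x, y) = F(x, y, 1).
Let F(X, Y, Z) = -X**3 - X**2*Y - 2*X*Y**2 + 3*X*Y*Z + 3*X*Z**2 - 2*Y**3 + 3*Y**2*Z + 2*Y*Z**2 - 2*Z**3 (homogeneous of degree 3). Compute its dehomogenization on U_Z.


f(x, y) = -x**3 - x**2*y - 2*x*y**2 + 3*x*y + 3*x - 2*y**3 + 3*y**2 + 2*y - 2

On U_Z we set Z = 1. Each monomial c·X^i·Y^j·Z^k in F becomes c·x^i·y^j·1^k = c·x^i·y^j.
Substituting Z = 1: F(X, Y, 1) = -x**3 - x**2*y - 2*x*y**2 + 3*x*y + 3*x - 2*y**3 + 3*y**2 + 2*y - 2.
Note: deg(f) ≤ deg(F) = 3; strict inequality happens when F is divisible by Z (lost terms).


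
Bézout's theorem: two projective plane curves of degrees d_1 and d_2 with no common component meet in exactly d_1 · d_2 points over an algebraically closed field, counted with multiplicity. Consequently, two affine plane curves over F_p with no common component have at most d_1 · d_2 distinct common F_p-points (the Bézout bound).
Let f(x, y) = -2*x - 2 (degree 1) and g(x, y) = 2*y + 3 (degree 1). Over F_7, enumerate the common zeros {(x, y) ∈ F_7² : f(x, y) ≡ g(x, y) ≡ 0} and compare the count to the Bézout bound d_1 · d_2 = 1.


Common zeros: {(6, 2)}; count = 1; Bézout bound = 1.

deg(f) = 1, deg(g) = 1, so Bézout bound = 1.
Scan x ∈ F_7. For each x, list the y ∈ F_7 with f(x, y) ≡ 0 and those with g(x, y) ≡ 0 (mod 7); the common zeros in that column are the intersection.
  x = 0: f ≡ 0 at y ∈ ∅; g ≡ 0 at y ∈ {2}; common: ∅.
  x = 1: f ≡ 0 at y ∈ ∅; g ≡ 0 at y ∈ {2}; common: ∅.
  x = 2: f ≡ 0 at y ∈ ∅; g ≡ 0 at y ∈ {2}; common: ∅.
  x = 3: f ≡ 0 at y ∈ ∅; g ≡ 0 at y ∈ {2}; common: ∅.
  x = 4: f ≡ 0 at y ∈ ∅; g ≡ 0 at y ∈ {2}; common: ∅.
  x = 5: f ≡ 0 at y ∈ ∅; g ≡ 0 at y ∈ {2}; common: ∅.
  x = 6: f ≡ 0 at y ∈ {0, 1, 2, 3, 4, 5, 6}; g ≡ 0 at y ∈ {2}; common: {2}.
Collecting: common zeros = {(6, 2)}, so the count is 1.
Comparison with the Bézout bound: 1 ≤ 1 = deg(f)·deg(g), as expected for curves with no common component (the bound is attained).


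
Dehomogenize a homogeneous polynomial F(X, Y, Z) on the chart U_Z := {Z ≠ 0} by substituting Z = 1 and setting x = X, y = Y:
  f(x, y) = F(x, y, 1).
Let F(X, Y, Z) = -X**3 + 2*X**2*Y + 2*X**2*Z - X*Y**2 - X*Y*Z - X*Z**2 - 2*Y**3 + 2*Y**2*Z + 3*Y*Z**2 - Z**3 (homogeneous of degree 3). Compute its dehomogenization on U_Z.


f(x, y) = -x**3 + 2*x**2*y + 2*x**2 - x*y**2 - x*y - x - 2*y**3 + 2*y**2 + 3*y - 1

On U_Z we set Z = 1. Each monomial c·X^i·Y^j·Z^k in F becomes c·x^i·y^j·1^k = c·x^i·y^j.
Substituting Z = 1: F(X, Y, 1) = -x**3 + 2*x**2*y + 2*x**2 - x*y**2 - x*y - x - 2*y**3 + 2*y**2 + 3*y - 1.
Note: deg(f) ≤ deg(F) = 3; strict inequality happens when F is divisible by Z (lost terms).


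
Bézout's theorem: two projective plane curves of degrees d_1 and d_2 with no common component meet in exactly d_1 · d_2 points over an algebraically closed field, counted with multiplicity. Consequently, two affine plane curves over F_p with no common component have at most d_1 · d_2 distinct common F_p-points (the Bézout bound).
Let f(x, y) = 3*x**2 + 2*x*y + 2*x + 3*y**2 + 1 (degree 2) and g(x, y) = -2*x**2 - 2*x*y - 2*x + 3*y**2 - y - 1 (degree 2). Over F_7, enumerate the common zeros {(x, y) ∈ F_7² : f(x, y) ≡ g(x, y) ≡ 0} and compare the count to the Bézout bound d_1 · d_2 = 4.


Common zeros: ∅; count = 0; Bézout bound = 4.

deg(f) = 2, deg(g) = 2, so Bézout bound = 4.
Scan x ∈ F_7. For each x, list the y ∈ F_7 with f(x, y) ≡ 0 and those with g(x, y) ≡ 0 (mod 7); the common zeros in that column are the intersection.
  x = 0: f ≡ 0 at y ∈ {3, 4}; g ≡ 0 at y ∈ ∅; common: ∅.
  x = 1: f ≡ 0 at y ∈ {5, 6}; g ≡ 0 at y ∈ ∅; common: ∅.
  x = 2: f ≡ 0 at y ∈ {3, 5}; g ≡ 0 at y ∈ ∅; common: ∅.
  x = 3: f ≡ 0 at y ∈ ∅; g ≡ 0 at y ∈ ∅; common: ∅.
  x = 4: f ≡ 0 at y ∈ ∅; g ≡ 0 at y ∈ ∅; common: ∅.
  x = 5: f ≡ 0 at y ∈ ∅; g ≡ 0 at y ∈ ∅; common: ∅.
  x = 6: f ≡ 0 at y ∈ {4, 6}; g ≡ 0 at y ∈ ∅; common: ∅.
Collecting: common zeros = ∅, so the count is 0.
Comparison with the Bézout bound: 0 ≤ 4 = deg(f)·deg(g), as expected for curves with no common component (the affine F_7-count falls short of the bound because intersections may lie at infinity, over extension fields, or carry multiplicity).


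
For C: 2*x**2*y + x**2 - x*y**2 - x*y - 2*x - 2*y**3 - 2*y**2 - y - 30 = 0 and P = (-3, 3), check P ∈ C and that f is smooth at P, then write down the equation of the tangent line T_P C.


Tangent line at P: -56*x - 28*y - 84 = 0.

Step 1: f(-3, 3) = 0, so P lies on C.
Step 2: partial derivatives
  f_x(x, y) = 4*x*y + 2*x - y**2 - y - 2, f_y(x, y) = 2*x**2 - 2*x*y - x - 6*y**2 - 4*y - 1.
  f_x(P) = -56, f_y(P) = -28 (gradient nonzero, so P is smooth).
Step 3: tangent line at P: -56·(x − -3) + -28·(y − 3) = 0.
Expanding: -56*x - 28*y - 84 = 0.


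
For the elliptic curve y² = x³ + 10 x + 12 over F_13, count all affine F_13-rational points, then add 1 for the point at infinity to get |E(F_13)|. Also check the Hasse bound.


Affine points = {(0, 5), (0, 8), (1, 6), (1, 7), (2, 1), (2, 12), (3, 2), (3, 11), (4, 5), (4, 8), (7, 3), (7, 10), (9, 5), (9, 8), (11, 6), (11, 7), (12, 1), (12, 12)}; affine count = 18; |E(F_13)| = 19.

Discriminant check: Δ ∝ 4a³ + 27b² = 4·10³ + 27·12² = 4·1000 + 27·144 ≡ 10 (mod 13). Nonzero ⇒ E is nonsingular.
For each x ∈ F_13, compute rhs = x³ + 10·x + 12 mod 13, then count y ∈ F_13 with y² ≡ rhs.
  x = 0: rhs = 12, matching y values: 5, 8 (2 points).
  x = 1: rhs = 10, matching y values: 6, 7 (2 points).
  x = 2: rhs = 1, matching y values: 1, 12 (2 points).
  x = 3: rhs = 4, matching y values: 2, 11 (2 points).
  x = 4: rhs = 12, matching y values: 5, 8 (2 points).
  x = 5: rhs = 5, matching y values: none (0 points).
  x = 6: rhs = 2, matching y values: none (0 points).
  x = 7: rhs = 9, matching y values: 3, 10 (2 points).
  x = 8: rhs = 6, matching y values: none (0 points).
  x = 9: rhs = 12, matching y values: 5, 8 (2 points).
  x = 10: rhs = 7, matching y values: none (0 points).
  x = 11: rhs = 10, matching y values: 6, 7 (2 points).
  x = 12: rhs = 1, matching y values: 1, 12 (2 points).
Total affine count: 18.
Full point count |E(F_13)| = 18 + 1 = 19.
Hasse bound: |19 − (13+1)| = |5| = 5 ≤ 2√13 ≈ 7.2111 ✓.


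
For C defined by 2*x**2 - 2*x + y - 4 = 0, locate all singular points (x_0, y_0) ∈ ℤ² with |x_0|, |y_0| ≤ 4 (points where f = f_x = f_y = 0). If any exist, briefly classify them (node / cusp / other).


No singular points in the scanned grid; C is smooth there.

Compute partial derivatives:
  f_x = 4*x - 2.
  f_y = 1.
f_y = 1 is a nonzero constant, so f_y never vanishes: no point (x, y) can satisfy f = f_x = f_y = 0. In particular no (x, y) ∈ {−4, ..., 4}² is singular; the curve is smooth.


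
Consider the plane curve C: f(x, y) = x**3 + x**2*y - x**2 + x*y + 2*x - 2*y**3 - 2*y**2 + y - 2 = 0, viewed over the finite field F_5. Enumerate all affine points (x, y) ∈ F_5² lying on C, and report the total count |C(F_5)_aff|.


Affine F_5-points: {(0, 1), (1, 0), (2, 3), (4, 3)}; count = 4.

For each of the 25 pairs (x, y) ∈ F_5², evaluate f(x, y) mod 5. Record the zeros.
  x = 0: [0↦3, 1↦0, 2↦1, 3↦4, 4↦2]  zeros at y ∈ {1}
  x = 1: [0↦0, 1↦4, 2↦2, 3↦2, 4↦2]  zeros at y ∈ {0}
  x = 2: [0↦1, 1↦4, 2↦1, 3↦0, 4↦4]  zeros at y ∈ {3}
  x = 3: [0↦2, 1↦1, 2↦4, 3↦4, 4↦4]  zeros at y ∈ ∅
  x = 4: [0↦4, 1↦1, 2↦2, 3↦0, 4↦3]  zeros at y ∈ {3}
Collecting zeros: affine points = {(0, 1), (1, 0), (2, 3), (4, 3)}.
Total count |C(F_5)_aff| = 4.


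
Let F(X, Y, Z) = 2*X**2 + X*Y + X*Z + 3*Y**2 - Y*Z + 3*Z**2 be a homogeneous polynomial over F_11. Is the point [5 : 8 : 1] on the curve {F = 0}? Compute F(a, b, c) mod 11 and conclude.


F(5,8,1) ≡ 7 (mod 11); P is NOT on the curve.

Evaluate F(5, 8, 1) term-by-term (mod 11).
  2*X**2 ↦ 2·25·1·1 = 50
  X*Y ↦ 1·5·8·1 = 40
  X*Z ↦ 1·5·1·1 = 5
  3*Y**2 ↦ 3·1·64·1 = 192
  -Y*Z ↦ -1·1·8·1 = -8
  3*Z**2 ↦ 3·1·1·1 = 3
Sum: F(5, 8, 1) = (50) + (40) + (5) + (192) + (-8) + (3) = 282.
Reducing mod 11: 282 ≡ 7 (mod 11).
Since F(a, b, c) ≡ 7 ≠ 0 (mod 11), P does NOT lie on the curve.


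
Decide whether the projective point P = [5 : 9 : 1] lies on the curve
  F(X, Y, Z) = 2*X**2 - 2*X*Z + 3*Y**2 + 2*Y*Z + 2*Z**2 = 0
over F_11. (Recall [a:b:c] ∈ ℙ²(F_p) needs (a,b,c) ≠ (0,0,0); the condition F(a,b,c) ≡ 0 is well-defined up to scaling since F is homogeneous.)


F(5,9,1) ≡ 6 (mod 11); P is NOT on the curve.

Evaluate F(5, 9, 1) term-by-term (mod 11).
  2*X**2 ↦ 2·25·1·1 = 50
  -2*X*Z ↦ -2·5·1·1 = -10
  3*Y**2 ↦ 3·1·81·1 = 243
  2*Y*Z ↦ 2·1·9·1 = 18
  2*Z**2 ↦ 2·1·1·1 = 2
Sum: F(5, 9, 1) = (50) + (-10) + (243) + (18) + (2) = 303.
Reducing mod 11: 303 ≡ 6 (mod 11).
Since F(a, b, c) ≡ 6 ≠ 0 (mod 11), P does NOT lie on the curve.


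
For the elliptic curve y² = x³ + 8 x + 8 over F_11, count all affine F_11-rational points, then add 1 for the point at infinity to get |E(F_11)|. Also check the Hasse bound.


Affine points = {(3, 2), (3, 9), (4, 4), (4, 7), (7, 0), (8, 1), (8, 10)}; affine count = 7; |E(F_11)| = 8.

Discriminant check: Δ ∝ 4a³ + 27b² = 4·8³ + 27·8² = 4·512 + 27·64 ≡ 3 (mod 11). Nonzero ⇒ E is nonsingular.
For each x ∈ F_11, compute rhs = x³ + 8·x + 8 mod 11, then count y ∈ F_11 with y² ≡ rhs.
  x = 0: rhs = 8, matching y values: none (0 points).
  x = 1: rhs = 6, matching y values: none (0 points).
  x = 2: rhs = 10, matching y values: none (0 points).
  x = 3: rhs = 4, matching y values: 2, 9 (2 points).
  x = 4: rhs = 5, matching y values: 4, 7 (2 points).
  x = 5: rhs = 8, matching y values: none (0 points).
  x = 6: rhs = 8, matching y values: none (0 points).
  x = 7: rhs = 0, matching y values: 0 (1 points).
  x = 8: rhs = 1, matching y values: 1, 10 (2 points).
  x = 9: rhs = 6, matching y values: none (0 points).
  x = 10: rhs = 10, matching y values: none (0 points).
Total affine count: 7.
Full point count |E(F_11)| = 7 + 1 = 8.
Hasse bound: |8 − (11+1)| = |-4| = 4 ≤ 2√11 ≈ 6.6332 ✓.


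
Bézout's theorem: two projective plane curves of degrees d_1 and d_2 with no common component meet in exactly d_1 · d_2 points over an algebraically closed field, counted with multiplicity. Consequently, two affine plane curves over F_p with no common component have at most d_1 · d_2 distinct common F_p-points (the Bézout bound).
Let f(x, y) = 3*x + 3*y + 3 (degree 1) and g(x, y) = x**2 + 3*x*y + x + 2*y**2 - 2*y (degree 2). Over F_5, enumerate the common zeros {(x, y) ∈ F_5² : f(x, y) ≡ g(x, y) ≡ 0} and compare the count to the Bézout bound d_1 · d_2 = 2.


Common zeros: {(4, 0)}; count = 1; Bézout bound = 2.

deg(f) = 1, deg(g) = 2, so Bézout bound = 2.
Scan x ∈ F_5. For each x, list the y ∈ F_5 with f(x, y) ≡ 0 and those with g(x, y) ≡ 0 (mod 5); the common zeros in that column are the intersection.
  x = 0: f ≡ 0 at y ∈ {4}; g ≡ 0 at y ∈ {0, 1}; common: ∅.
  x = 1: f ≡ 0 at y ∈ {3}; g ≡ 0 at y ∈ {1}; common: ∅.
  x = 2: f ≡ 0 at y ∈ {2}; g ≡ 0 at y ∈ ∅; common: ∅.
  x = 3: f ≡ 0 at y ∈ {1}; g ≡ 0 at y ∈ ∅; common: ∅.
  x = 4: f ≡ 0 at y ∈ {0}; g ≡ 0 at y ∈ {0}; common: {0}.
Collecting: common zeros = {(4, 0)}, so the count is 1.
Comparison with the Bézout bound: 1 ≤ 2 = deg(f)·deg(g), as expected for curves with no common component (the affine F_5-count falls short of the bound because intersections may lie at infinity, over extension fields, or carry multiplicity).


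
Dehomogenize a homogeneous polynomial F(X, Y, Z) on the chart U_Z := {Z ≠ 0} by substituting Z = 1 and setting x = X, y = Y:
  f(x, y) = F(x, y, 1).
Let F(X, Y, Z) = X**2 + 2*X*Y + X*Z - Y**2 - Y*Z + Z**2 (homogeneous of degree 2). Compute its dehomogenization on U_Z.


f(x, y) = x**2 + 2*x*y + x - y**2 - y + 1

On U_Z we set Z = 1. Each monomial c·X^i·Y^j·Z^k in F becomes c·x^i·y^j·1^k = c·x^i·y^j.
Substituting Z = 1: F(X, Y, 1) = x**2 + 2*x*y + x - y**2 - y + 1.
Note: deg(f) ≤ deg(F) = 2; strict inequality happens when F is divisible by Z (lost terms).


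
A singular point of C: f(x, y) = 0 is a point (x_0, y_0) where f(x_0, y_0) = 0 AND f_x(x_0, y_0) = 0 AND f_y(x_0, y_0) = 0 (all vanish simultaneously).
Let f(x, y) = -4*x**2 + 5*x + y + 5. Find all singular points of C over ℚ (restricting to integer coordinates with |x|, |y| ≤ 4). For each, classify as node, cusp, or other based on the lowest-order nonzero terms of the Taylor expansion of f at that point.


No singular points in the scanned grid; C is smooth there.

Compute partial derivatives:
  f_x = 5 - 8*x.
  f_y = 1.
f_y = 1 is a nonzero constant, so f_y never vanishes: no point (x, y) can satisfy f = f_x = f_y = 0. In particular no (x, y) ∈ {−4, ..., 4}² is singular; the curve is smooth.


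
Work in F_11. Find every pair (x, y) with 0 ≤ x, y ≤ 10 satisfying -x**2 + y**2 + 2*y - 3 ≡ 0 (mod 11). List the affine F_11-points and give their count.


Affine F_11-points: {(0, 1), (0, 8), (1, 3), (1, 6), (4, 2), (4, 7), (7, 2), (7, 7), (10, 3), (10, 6)}; count = 10.

For each of the 121 pairs (x, y) ∈ F_11², evaluate f(x, y) mod 11. Record the zeros.
  x = 0: [0↦8, 1↦0, 2↦5, 3↦1, 4↦10, 5↦10, 6↦1, 7↦5, 8↦0, 9↦8, 10↦7]  zeros at y ∈ {1, 8}
  x = 1: [0↦7, 1↦10, 2↦4, 3↦0, 4↦9, 5↦9, 6↦0, 7↦4, 8↦10, 9↦7, 10↦6]  zeros at y ∈ {3, 6}
  x = 2: [0↦4, 1↦7, 2↦1, 3↦8, 4↦6, 5↦6, 6↦8, 7↦1, 8↦7, 9↦4, 10↦3]  zeros at y ∈ ∅
  x = 3: [0↦10, 1↦2, 2↦7, 3↦3, 4↦1, 5↦1, 6↦3, 7↦7, 8↦2, 9↦10, 10↦9]  zeros at y ∈ ∅
  x = 4: [0↦3, 1↦6, 2↦0, 3↦7, 4↦5, 5↦5, 6↦7, 7↦0, 8↦6, 9↦3, 10↦2]  zeros at y ∈ {2, 7}
  x = 5: [0↦5, 1↦8, 2↦2, 3↦9, 4↦7, 5↦7, 6↦9, 7↦2, 8↦8, 9↦5, 10↦4]  zeros at y ∈ ∅
  x = 6: [0↦5, 1↦8, 2↦2, 3↦9, 4↦7, 5↦7, 6↦9, 7↦2, 8↦8, 9↦5, 10↦4]  zeros at y ∈ ∅
  x = 7: [0↦3, 1↦6, 2↦0, 3↦7, 4↦5, 5↦5, 6↦7, 7↦0, 8↦6, 9↦3, 10↦2]  zeros at y ∈ {2, 7}
  x = 8: [0↦10, 1↦2, 2↦7, 3↦3, 4↦1, 5↦1, 6↦3, 7↦7, 8↦2, 9↦10, 10↦9]  zeros at y ∈ ∅
  x = 9: [0↦4, 1↦7, 2↦1, 3↦8, 4↦6, 5↦6, 6↦8, 7↦1, 8↦7, 9↦4, 10↦3]  zeros at y ∈ ∅
  x = 10: [0↦7, 1↦10, 2↦4, 3↦0, 4↦9, 5↦9, 6↦0, 7↦4, 8↦10, 9↦7, 10↦6]  zeros at y ∈ {3, 6}
Collecting zeros: affine points = {(0, 1), (0, 8), (1, 3), (1, 6), (4, 2), (4, 7), (7, 2), (7, 7), (10, 3), (10, 6)}.
Total count |C(F_11)_aff| = 10.


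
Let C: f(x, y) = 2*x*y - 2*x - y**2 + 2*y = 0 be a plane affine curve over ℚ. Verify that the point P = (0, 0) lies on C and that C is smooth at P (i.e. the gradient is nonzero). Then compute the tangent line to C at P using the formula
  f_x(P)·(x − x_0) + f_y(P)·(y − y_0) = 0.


Tangent line at P: -2*x + 2*y = 0.

Step 1: f(0, 0) = 0, so P lies on C.
Step 2: partial derivatives
  f_x(x, y) = 2*y - 2, f_y(x, y) = 2*x - 2*y + 2.
  f_x(P) = -2, f_y(P) = 2 (gradient nonzero, so P is smooth).
Step 3: tangent line at P: -2·(x − 0) + 2·(y − 0) = 0.
Expanding: -2*x + 2*y = 0.


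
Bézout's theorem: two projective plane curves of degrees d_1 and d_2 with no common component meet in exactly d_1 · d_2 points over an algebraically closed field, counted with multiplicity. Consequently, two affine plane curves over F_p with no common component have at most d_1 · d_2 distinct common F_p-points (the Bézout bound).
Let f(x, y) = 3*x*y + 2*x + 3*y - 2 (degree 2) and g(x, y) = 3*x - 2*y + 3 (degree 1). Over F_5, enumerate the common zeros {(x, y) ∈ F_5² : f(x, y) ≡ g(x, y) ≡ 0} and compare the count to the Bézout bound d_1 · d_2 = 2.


Common zeros: {(0, 4), (2, 2)}; count = 2; Bézout bound = 2.

deg(f) = 2, deg(g) = 1, so Bézout bound = 2.
Scan x ∈ F_5. For each x, list the y ∈ F_5 with f(x, y) ≡ 0 and those with g(x, y) ≡ 0 (mod 5); the common zeros in that column are the intersection.
  x = 0: f ≡ 0 at y ∈ {4}; g ≡ 0 at y ∈ {4}; common: {4}.
  x = 1: f ≡ 0 at y ∈ {0}; g ≡ 0 at y ∈ {3}; common: ∅.
  x = 2: f ≡ 0 at y ∈ {2}; g ≡ 0 at y ∈ {2}; common: {2}.
  x = 3: f ≡ 0 at y ∈ {3}; g ≡ 0 at y ∈ {1}; common: ∅.
  x = 4: f ≡ 0 at y ∈ ∅; g ≡ 0 at y ∈ {0}; common: ∅.
Collecting: common zeros = {(0, 4), (2, 2)}, so the count is 2.
Comparison with the Bézout bound: 2 ≤ 2 = deg(f)·deg(g), as expected for curves with no common component (the bound is attained).


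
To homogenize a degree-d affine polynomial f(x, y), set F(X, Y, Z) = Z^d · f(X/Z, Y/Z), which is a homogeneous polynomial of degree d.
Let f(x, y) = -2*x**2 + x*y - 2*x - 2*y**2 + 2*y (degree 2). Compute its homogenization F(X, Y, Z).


F(X, Y, Z) = -2*X**2 + X*Y - 2*X*Z - 2*Y**2 + 2*Y*Z

deg(f) = 2.
Substitute x = X/Z, y = Y/Z into f, then multiply by Z^2.
  monomial -2·x^2·y^0 ↦ -2·X^2·Y^0·Z^0.
  monomial 1·x^1·y^1 ↦ 1·X^1·Y^1·Z^0.
  monomial -2·x^1·y^0 ↦ -2·X^1·Y^0·Z^1.
  monomial -2·x^0·y^2 ↦ -2·X^0·Y^2·Z^0.
  monomial 2·x^0·y^1 ↦ 2·X^0·Y^1·Z^1.
Collecting: F(X, Y, Z) = -2*X**2 + X*Y - 2*X*Z - 2*Y**2 + 2*Y*Z.


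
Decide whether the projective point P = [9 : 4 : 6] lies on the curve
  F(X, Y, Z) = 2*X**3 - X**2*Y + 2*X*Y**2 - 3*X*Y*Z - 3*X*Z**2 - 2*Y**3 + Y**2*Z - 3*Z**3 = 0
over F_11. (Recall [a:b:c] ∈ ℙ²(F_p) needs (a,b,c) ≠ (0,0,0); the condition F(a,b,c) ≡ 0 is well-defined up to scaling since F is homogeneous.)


F(9,4,6) ≡ 2 (mod 11); P is NOT on the curve.

Evaluate F(9, 4, 6) term-by-term (mod 11).
  2*X**3 ↦ 2·729·1·1 = 1458
  -X**2*Y ↦ -1·81·4·1 = -324
  2*X*Y**2 ↦ 2·9·16·1 = 288
  -3*X*Y*Z ↦ -3·9·4·6 = -648
  -3*X*Z**2 ↦ -3·9·1·36 = -972
  -2*Y**3 ↦ -2·1·64·1 = -128
  Y**2*Z ↦ 1·1·16·6 = 96
  -3*Z**3 ↦ -3·1·1·216 = -648
Sum: F(9, 4, 6) = (1458) + (-324) + (288) + (-648) + (-972) + (-128) + (96) + (-648) = -878.
Reducing mod 11: -878 ≡ 2 (mod 11).
Since F(a, b, c) ≡ 2 ≠ 0 (mod 11), P does NOT lie on the curve.


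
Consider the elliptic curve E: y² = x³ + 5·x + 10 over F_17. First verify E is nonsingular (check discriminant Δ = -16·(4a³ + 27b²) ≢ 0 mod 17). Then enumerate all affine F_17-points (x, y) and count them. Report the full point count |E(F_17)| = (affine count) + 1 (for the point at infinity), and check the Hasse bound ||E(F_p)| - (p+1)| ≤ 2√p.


Affine points = {(1, 4), (1, 13), (3, 1), (3, 16), (4, 3), (4, 14), (6, 1), (6, 16), (8, 1), (8, 16), (9, 6), (9, 11), (11, 6), (11, 11), (12, 8), (12, 9), (14, 6), (14, 11), (15, 3), (15, 14), (16, 2), (16, 15)}; affine count = 22; |E(F_17)| = 23.

Discriminant check: Δ ∝ 4a³ + 27b² = 4·5³ + 27·10² = 4·125 + 27·100 ≡ 4 (mod 17). Nonzero ⇒ E is nonsingular.
For each x ∈ F_17, compute rhs = x³ + 5·x + 10 mod 17, then count y ∈ F_17 with y² ≡ rhs.
  x = 0: rhs = 10, matching y values: none (0 points).
  x = 1: rhs = 16, matching y values: 4, 13 (2 points).
  x = 2: rhs = 11, matching y values: none (0 points).
  x = 3: rhs = 1, matching y values: 1, 16 (2 points).
  x = 4: rhs = 9, matching y values: 3, 14 (2 points).
  x = 5: rhs = 7, matching y values: none (0 points).
  x = 6: rhs = 1, matching y values: 1, 16 (2 points).
  x = 7: rhs = 14, matching y values: none (0 points).
  x = 8: rhs = 1, matching y values: 1, 16 (2 points).
  x = 9: rhs = 2, matching y values: 6, 11 (2 points).
  x = 10: rhs = 6, matching y values: none (0 points).
  x = 11: rhs = 2, matching y values: 6, 11 (2 points).
  x = 12: rhs = 13, matching y values: 8, 9 (2 points).
  x = 13: rhs = 11, matching y values: none (0 points).
  x = 14: rhs = 2, matching y values: 6, 11 (2 points).
  x = 15: rhs = 9, matching y values: 3, 14 (2 points).
  x = 16: rhs = 4, matching y values: 2, 15 (2 points).
Total affine count: 22.
Full point count |E(F_17)| = 22 + 1 = 23.
Hasse bound: |23 − (17+1)| = |5| = 5 ≤ 2√17 ≈ 8.2462 ✓.


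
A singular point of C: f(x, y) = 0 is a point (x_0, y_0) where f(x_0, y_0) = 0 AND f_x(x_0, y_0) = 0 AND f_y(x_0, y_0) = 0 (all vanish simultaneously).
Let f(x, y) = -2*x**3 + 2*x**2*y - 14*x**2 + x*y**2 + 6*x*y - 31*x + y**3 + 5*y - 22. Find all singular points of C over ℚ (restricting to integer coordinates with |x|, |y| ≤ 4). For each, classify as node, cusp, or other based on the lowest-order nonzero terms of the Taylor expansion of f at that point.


Singular points: {(-2, 1)}; classification: cusp.

Compute partial derivatives:
  f_x = -6*x**2 + 4*x*y - 28*x + y**2 + 6*y - 31.
  f_y = 2*x**2 + 2*x*y + 6*x + 3*y**2 + 5.
Scan x_0 ∈ {−4, ..., 4}. For each x_0, f_y(x_0, y) is a polynomial in y; find its integer roots y ∈ {−4, ..., 4}, then test f_x and f at those candidates.
  x = -4: f_y(-4, y) = 3*y**2 - 8*y + 13; no integer root y with |y| ≤ 4.
  x = -3: f_y(-3, y) = 3*y**2 - 6*y + 5; no integer root y with |y| ≤ 4.
  x = -2: f_y(-2, y) = 3*y**2 - 4*y + 1; vanishes at y ∈ {1}. (-2, 1): f_x = 0, f = 0 — SINGULAR.
  x = -1: f_y(-1, y) = 3*y**2 - 2*y + 1; no integer root y with |y| ≤ 4.
  x = 0: f_y(0, y) = 3*y**2 + 5; no integer root y with |y| ≤ 4.
  x = 1: f_y(1, y) = 3*y**2 + 2*y + 13; no integer root y with |y| ≤ 4.
  x = 2: f_y(2, y) = 3*y**2 + 4*y + 25; no integer root y with |y| ≤ 4.
  x = 3: f_y(3, y) = 3*y**2 + 6*y + 41; no integer root y with |y| ≤ 4.
  x = 4: f_y(4, y) = 3*y**2 + 8*y + 61; no integer root y with |y| ≤ 4.
Only singular point on the grid: (-2, 1).
Classify: substitute x = -2 + u, y = 1 + v and expand: f = -2*u**3 + 2*u**2*v + u*v**2 + v**3 + v**2.
No constant or linear terms (consistent with a singular point). Quadratic part: v**2. Cubic part: -2*u**3 + 2*u**2*v + u*v**2 + v**3.
The quadratic part v**2 is a perfect square, so there is a single (double) tangent line v = 0, i.e. y = 1. Restricting the cubic part to that line (v = 0) leaves -2*u**3 ≠ 0, so f is not divisible by v and the branch is v² ≈ 2*u**3 to lowest order — this is a cusp.
Classification: cusp.


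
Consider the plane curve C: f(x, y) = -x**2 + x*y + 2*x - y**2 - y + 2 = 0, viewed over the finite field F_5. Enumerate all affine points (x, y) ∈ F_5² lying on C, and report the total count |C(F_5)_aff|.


Affine F_5-points: {(0, 1), (0, 3), (2, 2), (2, 4), (3, 1), (4, 4)}; count = 6.

For each of the 25 pairs (x, y) ∈ F_5², evaluate f(x, y) mod 5. Record the zeros.
  x = 0: [0↦2, 1↦0, 2↦1, 3↦0, 4↦2]  zeros at y ∈ {1, 3}
  x = 1: [0↦3, 1↦2, 2↦4, 3↦4, 4↦2]  zeros at y ∈ ∅
  x = 2: [0↦2, 1↦2, 2↦0, 3↦1, 4↦0]  zeros at y ∈ {2, 4}
  x = 3: [0↦4, 1↦0, 2↦4, 3↦1, 4↦1]  zeros at y ∈ {1}
  x = 4: [0↦4, 1↦1, 2↦1, 3↦4, 4↦0]  zeros at y ∈ {4}
Collecting zeros: affine points = {(0, 1), (0, 3), (2, 2), (2, 4), (3, 1), (4, 4)}.
Total count |C(F_5)_aff| = 6.


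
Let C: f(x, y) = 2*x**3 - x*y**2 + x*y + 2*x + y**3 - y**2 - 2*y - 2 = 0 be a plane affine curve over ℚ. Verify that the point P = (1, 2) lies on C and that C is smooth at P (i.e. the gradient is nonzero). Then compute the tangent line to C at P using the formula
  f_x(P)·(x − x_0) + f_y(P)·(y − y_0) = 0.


Tangent line at P: 6*x + 3*y - 12 = 0.

Step 1: f(1, 2) = 0, so P lies on C.
Step 2: partial derivatives
  f_x(x, y) = 6*x**2 - y**2 + y + 2, f_y(x, y) = -2*x*y + x + 3*y**2 - 2*y - 2.
  f_x(P) = 6, f_y(P) = 3 (gradient nonzero, so P is smooth).
Step 3: tangent line at P: 6·(x − 1) + 3·(y − 2) = 0.
Expanding: 6*x + 3*y - 12 = 0.


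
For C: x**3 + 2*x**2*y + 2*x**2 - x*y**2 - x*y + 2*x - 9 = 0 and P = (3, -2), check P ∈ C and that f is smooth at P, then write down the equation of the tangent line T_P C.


Tangent line at P: 15*x + 27*y + 9 = 0.

Step 1: f(3, -2) = 0, so P lies on C.
Step 2: partial derivatives
  f_x(x, y) = 3*x**2 + 4*x*y + 4*x - y**2 - y + 2, f_y(x, y) = 2*x**2 - 2*x*y - x.
  f_x(P) = 15, f_y(P) = 27 (gradient nonzero, so P is smooth).
Step 3: tangent line at P: 15·(x − 3) + 27·(y − -2) = 0.
Expanding: 15*x + 27*y + 9 = 0.


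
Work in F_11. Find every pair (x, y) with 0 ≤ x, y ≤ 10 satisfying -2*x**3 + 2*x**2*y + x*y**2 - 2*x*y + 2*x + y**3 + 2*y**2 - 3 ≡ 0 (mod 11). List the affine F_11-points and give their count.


Affine F_11-points: {(0, 1), (3, 1), (4, 7), (5, 3), (9, 1), (9, 4), (9, 6), (10, 8)}; count = 8.

For each of the 121 pairs (x, y) ∈ F_11², evaluate f(x, y) mod 11. Record the zeros.
  x = 0: [0↦8, 1↦0, 2↦2, 3↦9, 4↦5, 5↦7, 6↦10, 7↦9, 8↦10, 9↦8, 10↦9]  zeros at y ∈ {1}
  x = 1: [0↦8, 1↦1, 2↦6, 3↦7, 4↦10, 5↦10, 6↦2, 7↦3, 8↦8, 9↦1, 10↦10]  zeros at y ∈ ∅
  x = 2: [0↦7, 1↦5, 2↦6, 3↦5, 4↦8, 5↦10, 6↦6, 7↦2, 8↦4, 9↦7, 10↦6]  zeros at y ∈ ∅
  x = 3: [0↦4, 1↦0, 2↦1, 3↦2, 4↦9, 5↦6, 6↦10, 7↦5, 8↦8, 9↦3, 10↦7]  zeros at y ∈ {1}
  x = 4: [0↦9, 1↦7, 2↦1, 3↦8, 4↦1, 5↦8, 6↦2, 7↦0, 8↦8, 9↦10, 10↦1]  zeros at y ∈ {7}
  x = 5: [0↦10, 1↦3, 2↦5, 3↦0, 4↦5, 5↦4, 6↦3, 7↦8, 8↦3, 9↦5, 10↦9]  zeros at y ∈ {3}
  x = 6: [0↦6, 1↦9, 2↦1, 3↦10, 4↦9, 5↦4, 6↦1, 7↦6, 8↦3, 9↦9, 10↦8]  zeros at y ∈ ∅
  x = 7: [0↦7, 1↦2, 2↦10, 3↦4, 4↦1, 5↦7, 6↦6, 7↦4, 8↦7, 9↦10, 10↦8]  zeros at y ∈ ∅
  x = 8: [0↦1, 1↦3, 2↦9, 3↦3, 4↦2, 5↦1, 6↦6, 7↦1, 8↦3, 9↦7, 10↦8]  zeros at y ∈ ∅
  x = 9: [0↦9, 1↦0, 2↦8, 3↦6, 4↦0, 5↦7, 6↦0, 7↦7, 8↦1, 9↦10, 10↦7]  zeros at y ∈ {1, 4, 6}
  x = 10: [0↦8, 1↦3, 2↦6, 3↦1, 4↦5, 5↦2, 6↦9, 7↦10, 8↦0, 9↦7, 10↦4]  zeros at y ∈ {8}
Collecting zeros: affine points = {(0, 1), (3, 1), (4, 7), (5, 3), (9, 1), (9, 4), (9, 6), (10, 8)}.
Total count |C(F_11)_aff| = 8.


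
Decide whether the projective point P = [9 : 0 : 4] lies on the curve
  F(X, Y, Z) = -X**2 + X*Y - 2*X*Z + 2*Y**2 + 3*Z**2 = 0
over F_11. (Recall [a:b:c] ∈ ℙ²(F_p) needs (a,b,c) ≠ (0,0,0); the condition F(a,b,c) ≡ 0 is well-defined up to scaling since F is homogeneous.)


F(9,0,4) ≡ 5 (mod 11); P is NOT on the curve.

Evaluate F(9, 0, 4) term-by-term (mod 11).
  -X**2 ↦ -1·81·1·1 = -81
  X*Y ↦ 1·9·0·1 = 0
  -2*X*Z ↦ -2·9·1·4 = -72
  2*Y**2 ↦ 2·1·0·1 = 0
  3*Z**2 ↦ 3·1·1·16 = 48
Sum: F(9, 0, 4) = (-81) + (0) + (-72) + (0) + (48) = -105.
Reducing mod 11: -105 ≡ 5 (mod 11).
Since F(a, b, c) ≡ 5 ≠ 0 (mod 11), P does NOT lie on the curve.


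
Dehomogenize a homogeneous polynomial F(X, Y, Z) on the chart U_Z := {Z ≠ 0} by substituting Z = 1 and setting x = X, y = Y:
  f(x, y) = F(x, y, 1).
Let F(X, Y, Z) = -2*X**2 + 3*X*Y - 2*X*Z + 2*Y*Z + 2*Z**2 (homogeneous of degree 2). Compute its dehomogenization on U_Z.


f(x, y) = -2*x**2 + 3*x*y - 2*x + 2*y + 2

On U_Z we set Z = 1. Each monomial c·X^i·Y^j·Z^k in F becomes c·x^i·y^j·1^k = c·x^i·y^j.
Substituting Z = 1: F(X, Y, 1) = -2*x**2 + 3*x*y - 2*x + 2*y + 2.
Note: deg(f) ≤ deg(F) = 2; strict inequality happens when F is divisible by Z (lost terms).


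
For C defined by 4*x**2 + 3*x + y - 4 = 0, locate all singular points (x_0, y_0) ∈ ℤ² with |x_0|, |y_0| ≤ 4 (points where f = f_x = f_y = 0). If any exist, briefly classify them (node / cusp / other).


No singular points in the scanned grid; C is smooth there.

Compute partial derivatives:
  f_x = 8*x + 3.
  f_y = 1.
f_y = 1 is a nonzero constant, so f_y never vanishes: no point (x, y) can satisfy f = f_x = f_y = 0. In particular no (x, y) ∈ {−4, ..., 4}² is singular; the curve is smooth.


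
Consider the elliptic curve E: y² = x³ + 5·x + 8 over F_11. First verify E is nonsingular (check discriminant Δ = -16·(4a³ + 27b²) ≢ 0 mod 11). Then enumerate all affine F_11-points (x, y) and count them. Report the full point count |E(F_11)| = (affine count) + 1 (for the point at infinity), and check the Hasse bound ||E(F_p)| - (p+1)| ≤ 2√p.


Affine points = {(1, 5), (1, 6), (2, 2), (2, 9), (4, 2), (4, 9), (5, 2), (5, 9), (6, 1), (6, 10), (7, 1), (7, 10), (9, 1), (9, 10)}; affine count = 14; |E(F_11)| = 15.

Discriminant check: Δ ∝ 4a³ + 27b² = 4·5³ + 27·8² = 4·125 + 27·64 ≡ 6 (mod 11). Nonzero ⇒ E is nonsingular.
For each x ∈ F_11, compute rhs = x³ + 5·x + 8 mod 11, then count y ∈ F_11 with y² ≡ rhs.
  x = 0: rhs = 8, matching y values: none (0 points).
  x = 1: rhs = 3, matching y values: 5, 6 (2 points).
  x = 2: rhs = 4, matching y values: 2, 9 (2 points).
  x = 3: rhs = 6, matching y values: none (0 points).
  x = 4: rhs = 4, matching y values: 2, 9 (2 points).
  x = 5: rhs = 4, matching y values: 2, 9 (2 points).
  x = 6: rhs = 1, matching y values: 1, 10 (2 points).
  x = 7: rhs = 1, matching y values: 1, 10 (2 points).
  x = 8: rhs = 10, matching y values: none (0 points).
  x = 9: rhs = 1, matching y values: 1, 10 (2 points).
  x = 10: rhs = 2, matching y values: none (0 points).
Total affine count: 14.
Full point count |E(F_11)| = 14 + 1 = 15.
Hasse bound: |15 − (11+1)| = |3| = 3 ≤ 2√11 ≈ 6.6332 ✓.


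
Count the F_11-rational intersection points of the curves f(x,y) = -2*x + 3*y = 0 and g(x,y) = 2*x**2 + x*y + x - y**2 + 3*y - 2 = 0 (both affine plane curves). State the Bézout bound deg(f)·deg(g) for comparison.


Common zeros: ∅; count = 0; Bézout bound = 2.

deg(f) = 1, deg(g) = 2, so Bézout bound = 2.
Scan x ∈ F_11. For each x, list the y ∈ F_11 with f(x, y) ≡ 0 and those with g(x, y) ≡ 0 (mod 11); the common zeros in that column are the intersection.
  x = 0: f ≡ 0 at y ∈ {0}; g ≡ 0 at y ∈ {1, 2}; common: ∅.
  x = 1: f ≡ 0 at y ∈ {8}; g ≡ 0 at y ∈ {6, 9}; common: ∅.
  x = 2: f ≡ 0 at y ∈ {5}; g ≡ 0 at y ∈ ∅; common: ∅.
  x = 3: f ≡ 0 at y ∈ {2}; g ≡ 0 at y ∈ ∅; common: ∅.
  x = 4: f ≡ 0 at y ∈ {10}; g ≡ 0 at y ∈ {2, 5}; common: ∅.
  x = 5: f ≡ 0 at y ∈ {7}; g ≡ 0 at y ∈ {9, 10}; common: ∅.
  x = 6: f ≡ 0 at y ∈ {4}; g ≡ 0 at y ∈ {10}; common: ∅.
  x = 7: f ≡ 0 at y ∈ {1}; g ≡ 0 at y ∈ ∅; common: ∅.
  x = 8: f ≡ 0 at y ∈ {9}; g ≡ 0 at y ∈ ∅; common: ∅.
  x = 9: f ≡ 0 at y ∈ {6}; g ≡ 0 at y ∈ ∅; common: ∅.
  x = 10: f ≡ 0 at y ∈ {3}; g ≡ 0 at y ∈ {1}; common: ∅.
Collecting: common zeros = ∅, so the count is 0.
Comparison with the Bézout bound: 0 ≤ 2 = deg(f)·deg(g), as expected for curves with no common component (the affine F_11-count falls short of the bound because intersections may lie at infinity, over extension fields, or carry multiplicity).


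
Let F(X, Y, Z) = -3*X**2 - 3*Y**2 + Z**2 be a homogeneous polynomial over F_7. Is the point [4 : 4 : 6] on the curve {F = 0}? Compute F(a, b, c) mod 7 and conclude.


F(4,4,6) ≡ 3 (mod 7); P is NOT on the curve.

Evaluate F(4, 4, 6) term-by-term (mod 7).
  -3*X**2 ↦ -3·16·1·1 = -48
  -3*Y**2 ↦ -3·1·16·1 = -48
  Z**2 ↦ 1·1·1·36 = 36
Sum: F(4, 4, 6) = (-48) + (-48) + (36) = -60.
Reducing mod 7: -60 ≡ 3 (mod 7).
Since F(a, b, c) ≡ 3 ≠ 0 (mod 7), P does NOT lie on the curve.


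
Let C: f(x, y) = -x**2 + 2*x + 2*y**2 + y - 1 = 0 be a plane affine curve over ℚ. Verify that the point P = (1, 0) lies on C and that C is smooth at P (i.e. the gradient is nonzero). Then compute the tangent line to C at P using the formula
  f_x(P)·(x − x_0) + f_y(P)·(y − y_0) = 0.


Tangent line at P: y = 0.

Step 1: f(1, 0) = 0, so P lies on C.
Step 2: partial derivatives
  f_x(x, y) = 2 - 2*x, f_y(x, y) = 4*y + 1.
  f_x(P) = 0, f_y(P) = 1 (gradient nonzero, so P is smooth).
Step 3: tangent line at P: 0·(x − 1) + 1·(y − 0) = 0.
Expanding: y = 0.


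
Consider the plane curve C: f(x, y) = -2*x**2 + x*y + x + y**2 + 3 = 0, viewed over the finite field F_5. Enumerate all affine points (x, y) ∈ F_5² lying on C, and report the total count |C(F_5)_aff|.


Affine F_5-points: {(2, 1), (2, 2), (4, 0), (4, 1)}; count = 4.

For each of the 25 pairs (x, y) ∈ F_5², evaluate f(x, y) mod 5. Record the zeros.
  x = 0: [0↦3, 1↦4, 2↦2, 3↦2, 4↦4]  zeros at y ∈ ∅
  x = 1: [0↦2, 1↦4, 2↦3, 3↦4, 4↦2]  zeros at y ∈ ∅
  x = 2: [0↦2, 1↦0, 2↦0, 3↦2, 4↦1]  zeros at y ∈ {1, 2}
  x = 3: [0↦3, 1↦2, 2↦3, 3↦1, 4↦1]  zeros at y ∈ ∅
  x = 4: [0↦0, 1↦0, 2↦2, 3↦1, 4↦2]  zeros at y ∈ {0, 1}
Collecting zeros: affine points = {(2, 1), (2, 2), (4, 0), (4, 1)}.
Total count |C(F_5)_aff| = 4.


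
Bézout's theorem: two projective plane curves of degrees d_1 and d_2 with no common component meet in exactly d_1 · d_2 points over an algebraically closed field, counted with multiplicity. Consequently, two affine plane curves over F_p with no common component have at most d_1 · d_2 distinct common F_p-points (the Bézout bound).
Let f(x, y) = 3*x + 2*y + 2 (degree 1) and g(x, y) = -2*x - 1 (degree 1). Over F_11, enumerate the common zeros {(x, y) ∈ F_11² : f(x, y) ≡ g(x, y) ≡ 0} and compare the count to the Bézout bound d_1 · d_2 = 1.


Common zeros: {(5, 8)}; count = 1; Bézout bound = 1.

deg(f) = 1, deg(g) = 1, so Bézout bound = 1.
Scan x ∈ F_11. For each x, list the y ∈ F_11 with f(x, y) ≡ 0 and those with g(x, y) ≡ 0 (mod 11); the common zeros in that column are the intersection.
  x = 0: f ≡ 0 at y ∈ {10}; g ≡ 0 at y ∈ ∅; common: ∅.
  x = 1: f ≡ 0 at y ∈ {3}; g ≡ 0 at y ∈ ∅; common: ∅.
  x = 2: f ≡ 0 at y ∈ {7}; g ≡ 0 at y ∈ ∅; common: ∅.
  x = 3: f ≡ 0 at y ∈ {0}; g ≡ 0 at y ∈ ∅; common: ∅.
  x = 4: f ≡ 0 at y ∈ {4}; g ≡ 0 at y ∈ ∅; common: ∅.
  x = 5: f ≡ 0 at y ∈ {8}; g ≡ 0 at y ∈ {0, 1, 2, 3, 4, 5, 6, 7, 8, 9, 10}; common: {8}.
  x = 6: f ≡ 0 at y ∈ {1}; g ≡ 0 at y ∈ ∅; common: ∅.
  x = 7: f ≡ 0 at y ∈ {5}; g ≡ 0 at y ∈ ∅; common: ∅.
  x = 8: f ≡ 0 at y ∈ {9}; g ≡ 0 at y ∈ ∅; common: ∅.
  x = 9: f ≡ 0 at y ∈ {2}; g ≡ 0 at y ∈ ∅; common: ∅.
  x = 10: f ≡ 0 at y ∈ {6}; g ≡ 0 at y ∈ ∅; common: ∅.
Collecting: common zeros = {(5, 8)}, so the count is 1.
Comparison with the Bézout bound: 1 ≤ 1 = deg(f)·deg(g), as expected for curves with no common component (the bound is attained).


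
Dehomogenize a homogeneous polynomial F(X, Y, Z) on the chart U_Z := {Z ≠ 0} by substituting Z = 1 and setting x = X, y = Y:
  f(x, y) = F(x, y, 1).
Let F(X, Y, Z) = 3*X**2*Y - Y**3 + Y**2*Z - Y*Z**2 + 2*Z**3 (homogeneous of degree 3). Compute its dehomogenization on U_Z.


f(x, y) = 3*x**2*y - y**3 + y**2 - y + 2

On U_Z we set Z = 1. Each monomial c·X^i·Y^j·Z^k in F becomes c·x^i·y^j·1^k = c·x^i·y^j.
Substituting Z = 1: F(X, Y, 1) = 3*x**2*y - y**3 + y**2 - y + 2.
Note: deg(f) ≤ deg(F) = 3; strict inequality happens when F is divisible by Z (lost terms).


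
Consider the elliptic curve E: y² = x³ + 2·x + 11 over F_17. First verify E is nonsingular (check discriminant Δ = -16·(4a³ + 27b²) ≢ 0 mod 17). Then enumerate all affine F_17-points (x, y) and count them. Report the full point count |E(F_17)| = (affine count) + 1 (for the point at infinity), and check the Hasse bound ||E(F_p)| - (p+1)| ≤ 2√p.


Affine points = {(4, 7), (4, 10), (6, 1), (6, 16), (11, 2), (11, 15), (15, 4), (15, 13), (16, 5), (16, 12)}; affine count = 10; |E(F_17)| = 11.

Discriminant check: Δ ∝ 4a³ + 27b² = 4·2³ + 27·11² = 4·8 + 27·121 ≡ 1 (mod 17). Nonzero ⇒ E is nonsingular.
For each x ∈ F_17, compute rhs = x³ + 2·x + 11 mod 17, then count y ∈ F_17 with y² ≡ rhs.
  x = 0: rhs = 11, matching y values: none (0 points).
  x = 1: rhs = 14, matching y values: none (0 points).
  x = 2: rhs = 6, matching y values: none (0 points).
  x = 3: rhs = 10, matching y values: none (0 points).
  x = 4: rhs = 15, matching y values: 7, 10 (2 points).
  x = 5: rhs = 10, matching y values: none (0 points).
  x = 6: rhs = 1, matching y values: 1, 16 (2 points).
  x = 7: rhs = 11, matching y values: none (0 points).
  x = 8: rhs = 12, matching y values: none (0 points).
  x = 9: rhs = 10, matching y values: none (0 points).
  x = 10: rhs = 11, matching y values: none (0 points).
  x = 11: rhs = 4, matching y values: 2, 15 (2 points).
  x = 12: rhs = 12, matching y values: none (0 points).
  x = 13: rhs = 7, matching y values: none (0 points).
  x = 14: rhs = 12, matching y values: none (0 points).
  x = 15: rhs = 16, matching y values: 4, 13 (2 points).
  x = 16: rhs = 8, matching y values: 5, 12 (2 points).
Total affine count: 10.
Full point count |E(F_17)| = 10 + 1 = 11.
Hasse bound: |11 − (17+1)| = |-7| = 7 ≤ 2√17 ≈ 8.2462 ✓.
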